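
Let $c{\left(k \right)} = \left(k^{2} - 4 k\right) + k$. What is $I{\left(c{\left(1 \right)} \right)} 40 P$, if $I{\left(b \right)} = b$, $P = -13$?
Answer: $1040$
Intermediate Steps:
$c{\left(k \right)} = k^{2} - 3 k$
$I{\left(c{\left(1 \right)} \right)} 40 P = 1 \left(-3 + 1\right) 40 \left(-13\right) = 1 \left(-2\right) 40 \left(-13\right) = \left(-2\right) 40 \left(-13\right) = \left(-80\right) \left(-13\right) = 1040$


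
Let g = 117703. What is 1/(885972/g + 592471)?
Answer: 117703/69736500085 ≈ 1.6878e-6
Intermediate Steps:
1/(885972/g + 592471) = 1/(885972/117703 + 592471) = 1/(69736500085/117703) = 117703/69736500085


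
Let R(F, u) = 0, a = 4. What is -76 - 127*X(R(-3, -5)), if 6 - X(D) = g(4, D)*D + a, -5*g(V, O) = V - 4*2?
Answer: -330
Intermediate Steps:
g(V, O) = 8/5 - V/5 (g(V, O) = -(V - 4*2)/5 = -(V - 8)/5 = -(-8 + V)/5 = 8/5 - V/5)
X(D) = 2 - 4*D/5 (X(D) = 6 - ((8/5 - 1/5*4)*D + 4) = 6 - ((8/5 - 4/5)*D + 4) = 6 - (4*D/5 + 4) = 6 - (4 + 4*D/5) = 6 + (-4 - 4*D/5) = 2 - 4*D/5)
-76 - 127*X(R(-3, -5)) = -76 - 127*(2 - 4/5*0) = -76 - 127*(2 + 0) = -76 - 127*2 = -76 - 254 = -330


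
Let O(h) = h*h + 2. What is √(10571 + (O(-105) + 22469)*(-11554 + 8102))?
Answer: I*√115617621 ≈ 10753.0*I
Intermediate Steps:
O(h) = 2 + h² (O(h) = h² + 2 = 2 + h²)
√(10571 + (O(-105) + 22469)*(-11554 + 8102)) = √(10571 + ((2 + (-105)²) + 22469)*(-11554 + 8102)) = √(10571 + ((2 + 11025) + 22469)*(-3452)) = √(10571 + (11027 + 22469)*(-3452)) = √(10571 + 33496*(-3452)) = √(10571 - 115628192) = √(-115617621) = I*√115617621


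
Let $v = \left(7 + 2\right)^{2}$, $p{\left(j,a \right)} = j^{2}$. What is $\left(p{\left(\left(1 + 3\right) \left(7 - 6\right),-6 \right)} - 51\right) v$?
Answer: $-2835$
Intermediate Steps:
$v = 81$ ($v = 9^{2} = 81$)
$\left(p{\left(\left(1 + 3\right) \left(7 - 6\right),-6 \right)} - 51\right) v = \left(\left(\left(1 + 3\right) \left(7 - 6\right)\right)^{2} - 51\right) 81 = \left(\left(4 \cdot 1\right)^{2} - 51\right) 81 = \left(4^{2} - 51\right) 81 = \left(16 - 51\right) 81 = \left(-35\right) 81 = -2835$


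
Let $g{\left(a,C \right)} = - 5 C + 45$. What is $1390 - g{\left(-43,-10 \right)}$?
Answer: $1295$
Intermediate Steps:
$g{\left(a,C \right)} = 45 - 5 C$
$1390 - g{\left(-43,-10 \right)} = 1390 - \left(45 - -50\right) = 1390 - \left(45 + 50\right) = 1390 - 95 = 1295$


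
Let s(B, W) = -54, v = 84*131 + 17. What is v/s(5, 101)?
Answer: -11021/54 ≈ -204.09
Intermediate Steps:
v = 11021 (v = 11004 + 17 = 11021)
v/s(5, 101) = 11021/(-54) = 11021*(-1/54) = -11021/54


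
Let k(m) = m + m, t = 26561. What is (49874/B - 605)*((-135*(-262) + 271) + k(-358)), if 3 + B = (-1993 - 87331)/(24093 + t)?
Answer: -46664962369025/120643 ≈ -3.8680e+8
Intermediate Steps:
k(m) = 2*m
B = -120643/25327 (B = -3 + (-1993 - 87331)/(24093 + 26561) = -3 - 89324/50654 = -3 - 89324*1/50654 = -3 - 44662/25327 = -120643/25327 ≈ -4.7634)
(49874/B - 605)*((-135*(-262) + 271) + k(-358)) = (49874/(-120643/25327) - 605)*((-135*(-262) + 271) + 2*(-358)) = (49874*(-25327/120643) - 605)*((35370 + 271) - 716) = (-1263158798/120643 - 605)*(35641 - 716) = -1336147813/120643*34925 = -46664962369025/120643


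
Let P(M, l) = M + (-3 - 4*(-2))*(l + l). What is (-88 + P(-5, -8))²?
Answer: 29929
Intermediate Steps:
P(M, l) = M + 10*l (P(M, l) = M + (-3 + 8)*(2*l) = M + 5*(2*l) = M + 10*l)
(-88 + P(-5, -8))² = (-88 + (-5 + 10*(-8)))² = (-88 + (-5 - 80))² = (-88 - 85)² = (-173)² = 29929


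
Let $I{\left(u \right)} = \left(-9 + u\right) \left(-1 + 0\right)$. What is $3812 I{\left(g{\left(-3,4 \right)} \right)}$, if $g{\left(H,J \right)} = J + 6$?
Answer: $-3812$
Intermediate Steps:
$g{\left(H,J \right)} = 6 + J$
$I{\left(u \right)} = 9 - u$ ($I{\left(u \right)} = \left(-9 + u\right) \left(-1\right) = 9 - u$)
$3812 I{\left(g{\left(-3,4 \right)} \right)} = 3812 \left(9 - \left(6 + 4\right)\right) = 3812 \left(9 - 10\right) = 3812 \left(-1\right) = -3812$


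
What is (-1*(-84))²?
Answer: 7056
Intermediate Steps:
(-1*(-84))² = 84² = 7056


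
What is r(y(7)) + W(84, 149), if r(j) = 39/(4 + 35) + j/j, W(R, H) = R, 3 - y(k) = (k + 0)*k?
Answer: 86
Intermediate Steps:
y(k) = 3 - k**2 (y(k) = 3 - (k + 0)*k = 3 - k*k = 3 - k**2)
r(j) = 2 (r(j) = 39/39 + 1 = 39*(1/39) + 1 = 1 + 1 = 2)
r(y(7)) + W(84, 149) = 2 + 84 = 86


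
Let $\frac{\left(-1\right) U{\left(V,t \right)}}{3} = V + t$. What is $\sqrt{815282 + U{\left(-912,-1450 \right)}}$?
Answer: $4 \sqrt{51398} \approx 906.84$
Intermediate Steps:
$U{\left(V,t \right)} = - 3 V - 3 t$ ($U{\left(V,t \right)} = - 3 \left(V + t\right) = - 3 V - 3 t$)
$\sqrt{815282 + U{\left(-912,-1450 \right)}} = \sqrt{815282 - -7086} = \sqrt{815282 + \left(2736 + 4350\right)} = \sqrt{815282 + 7086} = \sqrt{822368} = 4 \sqrt{51398}$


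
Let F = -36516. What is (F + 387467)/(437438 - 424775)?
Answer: 350951/12663 ≈ 27.715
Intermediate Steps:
(F + 387467)/(437438 - 424775) = (-36516 + 387467)/(437438 - 424775) = 350951/12663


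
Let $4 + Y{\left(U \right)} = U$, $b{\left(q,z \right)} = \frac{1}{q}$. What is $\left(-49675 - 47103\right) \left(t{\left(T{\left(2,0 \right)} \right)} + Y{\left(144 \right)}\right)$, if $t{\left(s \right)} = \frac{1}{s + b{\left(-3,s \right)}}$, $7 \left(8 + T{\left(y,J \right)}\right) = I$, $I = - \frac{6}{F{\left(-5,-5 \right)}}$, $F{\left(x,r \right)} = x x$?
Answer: $- \frac{59469597110}{4393} \approx -1.3537 \cdot 10^{7}$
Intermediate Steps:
$Y{\left(U \right)} = -4 + U$
$F{\left(x,r \right)} = x^{2}$
$I = - \frac{6}{25}$ ($I = - \frac{6}{\left(-5\right)^{2}} = - \frac{6}{25} \approx -0.24$)
$T{\left(y,J \right)} = - \frac{1406}{175}$ ($T{\left(y,J \right)} = -8 + \frac{1}{7} \left(- \frac{6}{25}\right) = -8 - \frac{6}{175} = - \frac{1406}{175}$)
$t{\left(s \right)} = \frac{1}{- \frac{1}{3} + s}$ ($t{\left(s \right)} = \frac{1}{s + \frac{1}{-3}} = \frac{1}{s - \frac{1}{3}} = \frac{1}{- \frac{1}{3} + s}$)
$\left(-49675 - 47103\right) \left(t{\left(T{\left(2,0 \right)} \right)} + Y{\left(144 \right)}\right) = \left(-49675 - 47103\right) \left(\frac{3}{-1 + 3 \left(- \frac{1406}{175}\right)} + \left(-4 + 144\right)\right) = - 96778 \left(\frac{3}{-1 - \frac{4218}{175}} + 140\right) = - 96778 \left(\frac{3}{- \frac{4393}{175}} + 140\right) = - 96778 \left(3 \left(- \frac{175}{4393}\right) + 140\right) = - 96778 \left(- \frac{525}{4393} + 140\right) = \left(-96778\right) \frac{614495}{4393} = - \frac{59469597110}{4393}$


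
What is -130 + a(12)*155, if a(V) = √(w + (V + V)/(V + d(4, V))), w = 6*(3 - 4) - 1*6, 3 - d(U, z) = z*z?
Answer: -130 + 310*I*√5633/43 ≈ -130.0 + 541.08*I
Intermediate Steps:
d(U, z) = 3 - z² (d(U, z) = 3 - z*z = 3 - z²)
w = -12 (w = 6*(-1) - 6 = -6 - 6 = -12)
a(V) = √(-12 + 2*V/(3 + V - V²)) (a(V) = √(-12 + (V + V)/(V + (3 - V²))) = √(-12 + (2*V)/(3 + V - V²)) = √(-12 + 2*V/(3 + V - V²)))
-130 + a(12)*155 = -130 + (√2*√((-18 - 5*12 + 6*12²)/(3 + 12 - 1*12²)))*155 = -130 + (√2*√((-18 - 60 + 6*144)/(3 + 12 - 1*144)))*155 = -130 + (√2*√((-18 - 60 + 864)/(3 + 12 - 144)))*155 = -130 + (√2*√(786/(-129)))*155 = -130 + (√2*√(-1/129*786))*155 = -130 + (√2*√(-262/43))*155 = -130 + (√2*(I*√11266/43))*155 = -130 + (2*I*√5633/43)*155 = -130 + 310*I*√5633/43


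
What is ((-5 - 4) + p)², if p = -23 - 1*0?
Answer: 1024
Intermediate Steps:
p = -23 (p = -23 + 0 = -23)
((-5 - 4) + p)² = ((-5 - 4) - 23)² = (-9 - 23)² = (-32)² = 1024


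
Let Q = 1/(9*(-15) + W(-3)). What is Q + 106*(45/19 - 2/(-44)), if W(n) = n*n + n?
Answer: 6898324/26961 ≈ 255.86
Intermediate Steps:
W(n) = n + n² (W(n) = n² + n = n + n²)
Q = -1/129 (Q = 1/(9*(-15) - 3*(1 - 3)) = 1/(-135 - 3*(-2)) = 1/(-135 + 6) = 1/(-129) = -1/129 ≈ -0.0077519)
Q + 106*(45/19 - 2/(-44)) = -1/129 + 106*(45/19 - 2/(-44)) = -1/129 + 106*(45*(1/19) - 2*(-1/44)) = -1/129 + 106*(45/19 + 1/22) = -1/129 + 106*(1009/418) = -1/129 + 53477/209 = 6898324/26961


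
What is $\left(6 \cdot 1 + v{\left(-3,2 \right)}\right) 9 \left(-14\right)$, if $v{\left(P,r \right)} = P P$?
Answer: $-1890$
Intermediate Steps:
$v{\left(P,r \right)} = P^{2}$
$\left(6 \cdot 1 + v{\left(-3,2 \right)}\right) 9 \left(-14\right) = \left(6 \cdot 1 + \left(-3\right)^{2}\right) 9 \left(-14\right) = \left(6 + 9\right) 9 \left(-14\right) = 15 \cdot 9 \left(-14\right) = 135 \left(-14\right) = -1890$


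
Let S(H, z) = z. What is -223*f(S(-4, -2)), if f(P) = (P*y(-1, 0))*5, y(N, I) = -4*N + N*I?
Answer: 8920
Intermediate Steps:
y(N, I) = -4*N + I*N
f(P) = 20*P (f(P) = (P*(-(-4 + 0)))*5 = (P*(-1*(-4)))*5 = (P*4)*5 = (4*P)*5 = 20*P)
-223*f(S(-4, -2)) = -4460*(-2) = -223*(-40) = 8920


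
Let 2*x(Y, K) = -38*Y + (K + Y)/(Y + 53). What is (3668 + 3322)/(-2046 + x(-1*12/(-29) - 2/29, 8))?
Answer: -104530790/30693373 ≈ -3.4056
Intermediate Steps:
x(Y, K) = -19*Y + (K + Y)/(2*(53 + Y)) (x(Y, K) = (-38*Y + (K + Y)/(Y + 53))/2 = (-38*Y + (K + Y)/(53 + Y))/2 = -19*Y + (K + Y)/(2*(53 + Y)))
(3668 + 3322)/(-2046 + x(-1*12/(-29) - 2/29, 8)) = (3668 + 3322)/(-2046 + (8 - 2013*(-1*12/(-29) - 2/29) - 38*(-1*12/(-29) - 2/29)²)/(2*(53 + (-1*12/(-29) - 2/29)))) = 6990/(-2046 + (8 - 2013*(-12*(-1/29) - 2*1/29) - 38*(-12*(-1/29) - 2*1/29)²)/(2*(53 + (-12*(-1/29) - 2*1/29)))) = 6990/(-2046 + (8 - 2013*(12/29 - 2/29) - 38*(12/29 - 2/29)²)/(2*(53 + (12/29 - 2/29)))) = 6990/(-2046 + (8 - 2013*10/29 - 38*(10/29)²)/(2*(53 + 10/29))) = 6990/(-2046 + (8 - 20130/29 - 38*100/841)/(2*(1547/29))) = 6990/(-2046 + (½)*(29/1547)*(8 - 20130/29 - 3800/841)) = 6990/(-2046 + (½)*(29/1547)*(-580842/841)) = 6990/(-2046 - 290421/44863) = 6990/(-92080119/44863) = 6990*(-44863/92080119) = -104530790/30693373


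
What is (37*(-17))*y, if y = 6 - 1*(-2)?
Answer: -5032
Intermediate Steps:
y = 8 (y = 6 + 2 = 8)
(37*(-17))*y = (37*(-17))*8 = -629*8 = -5032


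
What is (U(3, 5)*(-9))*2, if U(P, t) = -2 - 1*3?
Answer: 90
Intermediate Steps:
U(P, t) = -5 (U(P, t) = -2 - 3 = -5)
(U(3, 5)*(-9))*2 = -5*(-9)*2 = 45*2 = 90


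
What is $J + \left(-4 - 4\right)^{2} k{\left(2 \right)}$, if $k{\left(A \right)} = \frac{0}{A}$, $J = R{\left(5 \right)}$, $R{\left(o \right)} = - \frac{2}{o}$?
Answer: $- \frac{2}{5} \approx -0.4$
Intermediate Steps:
$J = - \frac{2}{5} \approx -0.4$
$k{\left(A \right)} = 0$
$J + \left(-4 - 4\right)^{2} k{\left(2 \right)} = - \frac{2}{5} + \left(-4 - 4\right)^{2} \cdot 0 = - \frac{2}{5} + \left(-8\right)^{2} \cdot 0 = - \frac{2}{5} + 64 \cdot 0 = - \frac{2}{5} + 0 = - \frac{2}{5}$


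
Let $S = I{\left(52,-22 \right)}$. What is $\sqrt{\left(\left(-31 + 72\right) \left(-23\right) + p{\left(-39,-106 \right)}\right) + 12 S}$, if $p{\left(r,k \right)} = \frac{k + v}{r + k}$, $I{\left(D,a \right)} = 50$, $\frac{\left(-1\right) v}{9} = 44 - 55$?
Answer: $\frac{8 i \sqrt{112665}}{145} \approx 18.519 i$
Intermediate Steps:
$v = 99$ ($v = - 9 \left(44 - 55\right) = \left(-9\right) \left(-11\right) = 99$)
$S = 50$
$p{\left(r,k \right)} = \frac{99 + k}{k + r}$ ($p{\left(r,k \right)} = \frac{k + 99}{r + k} = \frac{99 + k}{k + r}$)
$\sqrt{\left(\left(-31 + 72\right) \left(-23\right) + p{\left(-39,-106 \right)}\right) + 12 S} = \sqrt{\left(\left(-31 + 72\right) \left(-23\right) + \frac{99 - 106}{-106 - 39}\right) + 12 \cdot 50} = \sqrt{\left(41 \left(-23\right) + \frac{1}{-145} \left(-7\right)\right) + 600} = \sqrt{\left(-943 - - \frac{7}{145}\right) + 600} = \sqrt{\left(-943 + \frac{7}{145}\right) + 600} = \sqrt{- \frac{136728}{145} + 600} = \sqrt{- \frac{49728}{145}} = \frac{8 i \sqrt{112665}}{145}$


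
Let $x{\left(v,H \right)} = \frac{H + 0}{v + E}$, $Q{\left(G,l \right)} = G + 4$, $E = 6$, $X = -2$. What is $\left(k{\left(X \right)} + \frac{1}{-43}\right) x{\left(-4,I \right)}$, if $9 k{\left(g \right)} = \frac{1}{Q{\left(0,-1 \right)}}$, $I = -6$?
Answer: $- \frac{7}{516} \approx -0.013566$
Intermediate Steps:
$Q{\left(G,l \right)} = 4 + G$
$k{\left(g \right)} = \frac{1}{36}$ ($k{\left(g \right)} = \frac{1}{9 \left(4 + 0\right)} = \frac{1}{9 \cdot 4} = \frac{1}{9} \cdot \frac{1}{4} = \frac{1}{36}$)
$x{\left(v,H \right)} = \frac{H}{6 + v}$ ($x{\left(v,H \right)} = \frac{H + 0}{v + 6} = \frac{H}{6 + v}$)
$\left(k{\left(X \right)} + \frac{1}{-43}\right) x{\left(-4,I \right)} = \left(\frac{1}{36} + \frac{1}{-43}\right) \left(- \frac{6}{6 - 4}\right) = \left(\frac{1}{36} - \frac{1}{43}\right) \left(- \frac{6}{2}\right) = \frac{7 \left(\left(-6\right) \frac{1}{2}\right)}{1548} = \frac{7}{1548} \left(-3\right) = - \frac{7}{516}$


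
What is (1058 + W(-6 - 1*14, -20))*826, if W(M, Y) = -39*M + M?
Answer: 1501668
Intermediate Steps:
W(M, Y) = -38*M
(1058 + W(-6 - 1*14, -20))*826 = (1058 - 38*(-6 - 1*14))*826 = (1058 - 38*(-6 - 14))*826 = (1058 - 38*(-20))*826 = (1058 + 760)*826 = 1818*826 = 1501668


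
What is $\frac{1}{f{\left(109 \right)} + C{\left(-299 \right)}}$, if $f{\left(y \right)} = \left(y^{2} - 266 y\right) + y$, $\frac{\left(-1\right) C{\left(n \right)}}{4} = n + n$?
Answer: $- \frac{1}{14612} \approx -6.8437 \cdot 10^{-5}$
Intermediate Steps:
$C{\left(n \right)} = - 8 n$ ($C{\left(n \right)} = - 4 \left(n + n\right) = - 4 \cdot 2 n = - 8 n$)
$f{\left(y \right)} = y^{2} - 265 y$
$\frac{1}{f{\left(109 \right)} + C{\left(-299 \right)}} = \frac{1}{109 \left(-265 + 109\right) - -2392} = \frac{1}{109 \left(-156\right) + 2392} = \frac{1}{-17004 + 2392} = \frac{1}{-14612} = - \frac{1}{14612}$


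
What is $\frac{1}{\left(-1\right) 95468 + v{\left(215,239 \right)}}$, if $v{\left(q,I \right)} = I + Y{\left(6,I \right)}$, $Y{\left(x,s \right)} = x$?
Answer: $- \frac{1}{95223} \approx -1.0502 \cdot 10^{-5}$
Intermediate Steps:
$v{\left(q,I \right)} = 6 + I$ ($v{\left(q,I \right)} = I + 6 = 6 + I$)
$\frac{1}{\left(-1\right) 95468 + v{\left(215,239 \right)}} = \frac{1}{\left(-1\right) 95468 + \left(6 + 239\right)} = \frac{1}{-95468 + 245} = \frac{1}{-95223} = - \frac{1}{95223}$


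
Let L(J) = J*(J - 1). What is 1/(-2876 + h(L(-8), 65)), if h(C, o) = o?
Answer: -1/2811 ≈ -0.00035575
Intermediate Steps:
L(J) = J*(-1 + J)
1/(-2876 + h(L(-8), 65)) = 1/(-2876 + 65) = 1/(-2811) = -1/2811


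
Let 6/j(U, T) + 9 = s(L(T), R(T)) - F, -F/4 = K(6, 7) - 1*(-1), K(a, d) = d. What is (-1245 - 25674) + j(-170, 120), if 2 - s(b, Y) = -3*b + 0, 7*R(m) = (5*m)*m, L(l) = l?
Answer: -10363809/385 ≈ -26919.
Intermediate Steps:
R(m) = 5*m**2/7 (R(m) = ((5*m)*m)/7 = (5*m**2)/7 = 5*m**2/7)
s(b, Y) = 2 + 3*b (s(b, Y) = 2 - (-3*b + 0) = 2 - (-3)*b = 2 + 3*b)
F = -32 (F = -4*(7 - 1*(-1)) = -4*(7 + 1) = -4*8 = -32)
j(U, T) = 6/(25 + 3*T) (j(U, T) = 6/(-9 + ((2 + 3*T) - 1*(-32))) = 6/(-9 + ((2 + 3*T) + 32)) = 6/(-9 + (34 + 3*T)) = 6/(25 + 3*T))
(-1245 - 25674) + j(-170, 120) = (-1245 - 25674) + 6/(25 + 3*120) = -26919 + 6/(25 + 360) = -26919 + 6/385 = -10363809/385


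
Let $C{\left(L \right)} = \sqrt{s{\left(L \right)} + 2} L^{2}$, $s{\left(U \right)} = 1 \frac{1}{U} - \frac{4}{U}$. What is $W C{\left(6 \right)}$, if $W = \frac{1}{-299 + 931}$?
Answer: $\frac{9 \sqrt{6}}{316} \approx 0.069764$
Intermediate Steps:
$s{\left(U \right)} = - \frac{3}{U}$ ($s{\left(U \right)} = \frac{1}{U} - \frac{4}{U} = - \frac{3}{U}$)
$W = \frac{1}{632} \approx 0.0015823$
$C{\left(L \right)} = L^{2} \sqrt{2 - \frac{3}{L}}$ ($C{\left(L \right)} = \sqrt{- \frac{3}{L} + 2} L^{2} = \sqrt{2 - \frac{3}{L}} L^{2} = L^{2} \sqrt{2 - \frac{3}{L}}$)
$W C{\left(6 \right)} = \frac{6^{2} \sqrt{2 - \frac{3}{6}}}{632} = \frac{36 \sqrt{2 - \frac{1}{2}}}{632} = \frac{36 \sqrt{\frac{3}{2}}}{632} = \frac{36 \frac{\sqrt{6}}{2}}{632} = \frac{18 \sqrt{6}}{632} = \frac{9 \sqrt{6}}{316}$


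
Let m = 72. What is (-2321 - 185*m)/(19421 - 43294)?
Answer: 15641/23873 ≈ 0.65518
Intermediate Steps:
(-2321 - 185*m)/(19421 - 43294) = (-2321 - 185*72)/(19421 - 43294) = (-2321 - 13320)/(-23873) = -15641*(-1/23873) = 15641/23873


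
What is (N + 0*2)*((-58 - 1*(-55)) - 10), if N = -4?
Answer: 52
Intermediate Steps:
(N + 0*2)*((-58 - 1*(-55)) - 10) = (-4 + 0*2)*((-58 - 1*(-55)) - 10) = (-4 + 0)*((-58 + 55) - 10) = -4*(-3 - 10) = -4*(-13) = 52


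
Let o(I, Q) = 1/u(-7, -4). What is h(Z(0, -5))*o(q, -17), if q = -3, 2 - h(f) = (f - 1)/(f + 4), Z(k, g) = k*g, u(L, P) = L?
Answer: -9/28 ≈ -0.32143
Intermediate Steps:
Z(k, g) = g*k
h(f) = 2 - (-1 + f)/(4 + f) (h(f) = 2 - (f - 1)/(f + 4) = 2 - (-1 + f)/(4 + f))
o(I, Q) = -⅐ (o(I, Q) = 1/(-7) = -⅐)
h(Z(0, -5))*o(q, -17) = ((9 - 5*0)/(4 - 5*0))*(-⅐) = ((9 + 0)/(4 + 0))*(-⅐) = (9/4)*(-⅐) = -9/28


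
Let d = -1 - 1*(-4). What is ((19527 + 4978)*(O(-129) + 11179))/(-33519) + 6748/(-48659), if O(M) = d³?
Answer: -13362135022982/1631001021 ≈ -8192.6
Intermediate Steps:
d = 3 (d = -1 + 4 = 3)
O(M) = 27 (O(M) = 3³ = 27)
((19527 + 4978)*(O(-129) + 11179))/(-33519) + 6748/(-48659) = ((19527 + 4978)*(27 + 11179))/(-33519) + 6748/(-48659) = (24505*11206)*(-1/33519) + 6748*(-1/48659) = 274603030*(-1/33519) - 6748/48659 = -274603030/33519 - 6748/48659 = -13362135022982/1631001021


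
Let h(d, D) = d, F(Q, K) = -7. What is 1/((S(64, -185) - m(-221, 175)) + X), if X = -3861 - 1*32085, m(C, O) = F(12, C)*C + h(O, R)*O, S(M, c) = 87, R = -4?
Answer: -1/68031 ≈ -1.4699e-5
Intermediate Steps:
m(C, O) = O² - 7*C (m(C, O) = -7*C + O*O = -7*C + O² = O² - 7*C)
X = -35946 (X = -3861 - 32085 = -35946)
1/((S(64, -185) - m(-221, 175)) + X) = 1/((87 - (175² - 7*(-221))) - 35946) = 1/((87 - (30625 + 1547)) - 35946) = 1/((87 - 1*32172) - 35946) = 1/((87 - 32172) - 35946) = 1/(-32085 - 35946) = 1/(-68031) = -1/68031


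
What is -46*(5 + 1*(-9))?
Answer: 184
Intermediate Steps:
-46*(5 + 1*(-9)) = -46*(5 - 9) = -46*(-4) = 184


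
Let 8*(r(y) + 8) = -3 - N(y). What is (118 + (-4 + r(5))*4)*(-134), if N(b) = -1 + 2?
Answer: -9112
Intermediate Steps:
N(b) = 1
r(y) = -17/2 (r(y) = -8 + (-3 - 1*1)/8 = -8 + (-3 - 1)/8 = -8 + (⅛)*(-4) = -8 - ½ = -17/2)
(118 + (-4 + r(5))*4)*(-134) = (118 + (-4 - 17/2)*4)*(-134) = (118 - 25/2*4)*(-134) = (118 - 50)*(-134) = 68*(-134) = -9112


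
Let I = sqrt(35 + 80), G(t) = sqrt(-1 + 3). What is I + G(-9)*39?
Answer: sqrt(115) + 39*sqrt(2) ≈ 65.878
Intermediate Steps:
G(t) = sqrt(2)
I = sqrt(115) ≈ 10.724
I + G(-9)*39 = sqrt(115) + sqrt(2)*39 = sqrt(115) + 39*sqrt(2)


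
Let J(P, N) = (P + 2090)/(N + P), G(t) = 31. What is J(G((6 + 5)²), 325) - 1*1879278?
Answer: -669020847/356 ≈ -1.8793e+6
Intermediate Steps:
J(P, N) = (2090 + P)/(N + P)
J(G((6 + 5)²), 325) - 1*1879278 = (2090 + 31)/(325 + 31) - 1*1879278 = 2121/356 - 1879278 = -669020847/356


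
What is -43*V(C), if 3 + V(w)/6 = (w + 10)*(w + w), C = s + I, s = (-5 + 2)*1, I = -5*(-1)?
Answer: -11610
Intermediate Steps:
I = 5
s = -3 (s = -3*1 = -3)
C = 2 (C = -3 + 5 = 2)
V(w) = -18 + 12*w*(10 + w) (V(w) = -18 + 6*((w + 10)*(w + w)) = -18 + 6*((10 + w)*(2*w)) = -18 + 6*(2*w*(10 + w)) = -18 + 12*w*(10 + w))
-43*V(C) = -43*(-18 + 12*2**2 + 120*2) = -43*(-18 + 12*4 + 240) = -43*(-18 + 48 + 240) = -43*270 = -11610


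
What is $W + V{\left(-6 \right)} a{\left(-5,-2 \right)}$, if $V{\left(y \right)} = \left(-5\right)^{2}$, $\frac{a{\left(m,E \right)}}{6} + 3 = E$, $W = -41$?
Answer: $-791$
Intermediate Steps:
$a{\left(m,E \right)} = -18 + 6 E$
$V{\left(y \right)} = 25$
$W + V{\left(-6 \right)} a{\left(-5,-2 \right)} = -41 + 25 \left(-18 + 6 \left(-2\right)\right) = -41 + 25 \left(-18 - 12\right) = -41 + 25 \left(-30\right) = -41 - 750 = -791$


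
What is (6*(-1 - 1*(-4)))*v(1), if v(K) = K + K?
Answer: 36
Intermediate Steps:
v(K) = 2*K
(6*(-1 - 1*(-4)))*v(1) = (6*(-1 - 1*(-4)))*(2*1) = (6*(-1 + 4))*2 = (6*3)*2 = 18*2 = 36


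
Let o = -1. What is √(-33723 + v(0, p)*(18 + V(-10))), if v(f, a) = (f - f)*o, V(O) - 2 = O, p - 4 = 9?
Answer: 3*I*√3747 ≈ 183.64*I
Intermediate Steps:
p = 13 (p = 4 + 9 = 13)
V(O) = 2 + O
v(f, a) = 0 (v(f, a) = (f - f)*(-1) = 0*(-1) = 0)
√(-33723 + v(0, p)*(18 + V(-10))) = √(-33723 + 0*(18 + (2 - 10))) = √(-33723 + 0*(18 - 8)) = √(-33723 + 0*10) = √(-33723 + 0) = √(-33723) = 3*I*√3747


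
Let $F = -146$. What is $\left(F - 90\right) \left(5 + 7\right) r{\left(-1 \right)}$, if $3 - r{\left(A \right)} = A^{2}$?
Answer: $-5664$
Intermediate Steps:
$r{\left(A \right)} = 3 - A^{2}$
$\left(F - 90\right) \left(5 + 7\right) r{\left(-1 \right)} = \left(-146 - 90\right) \left(5 + 7\right) \left(3 - \left(-1\right)^{2}\right) = - 236 \cdot 12 \left(3 - 1\right) = - 236 \cdot 12 \cdot 2 = \left(-236\right) 24 = -5664$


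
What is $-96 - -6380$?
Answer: $6284$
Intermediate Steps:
$-96 - -6380 = -96 + 6380 = 6284$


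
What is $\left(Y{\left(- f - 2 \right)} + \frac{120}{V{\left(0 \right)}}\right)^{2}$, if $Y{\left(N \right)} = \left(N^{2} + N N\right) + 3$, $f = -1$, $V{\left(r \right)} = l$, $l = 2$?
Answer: $4225$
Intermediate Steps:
$V{\left(r \right)} = 2$
$Y{\left(N \right)} = 3 + 2 N^{2}$ ($Y{\left(N \right)} = \left(N^{2} + N^{2}\right) + 3 = 2 N^{2} + 3 = 3 + 2 N^{2}$)
$\left(Y{\left(- f - 2 \right)} + \frac{120}{V{\left(0 \right)}}\right)^{2} = \left(\left(3 + 2 \left(\left(-1\right) \left(-1\right) - 2\right)^{2}\right) + \frac{120}{2}\right)^{2} = \left(\left(3 + 2 \left(1 - 2\right)^{2}\right) + 120 \cdot \frac{1}{2}\right)^{2} = \left(\left(3 + 2 \left(-1\right)^{2}\right) + 60\right)^{2} = \left(\left(3 + 2 \cdot 1\right) + 60\right)^{2} = \left(\left(3 + 2\right) + 60\right)^{2} = \left(5 + 60\right)^{2} = 65^{2} = 4225$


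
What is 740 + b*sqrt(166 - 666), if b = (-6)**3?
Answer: 740 - 2160*I*sqrt(5) ≈ 740.0 - 4829.9*I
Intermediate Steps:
b = -216
740 + b*sqrt(166 - 666) = 740 - 216*sqrt(166 - 666) = 740 - 2160*I*sqrt(5)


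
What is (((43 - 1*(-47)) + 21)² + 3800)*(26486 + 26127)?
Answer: 848174173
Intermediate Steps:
(((43 - 1*(-47)) + 21)² + 3800)*(26486 + 26127) = (((43 + 47) + 21)² + 3800)*52613 = ((90 + 21)² + 3800)*52613 = (111² + 3800)*52613 = (12321 + 3800)*52613 = 16121*52613 = 848174173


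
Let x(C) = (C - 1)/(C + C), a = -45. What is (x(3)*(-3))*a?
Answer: 45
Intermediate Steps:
x(C) = (-1 + C)/(2*C) (x(C) = (-1 + C)/((2*C)) = (-1 + C)*(1/(2*C)) = (-1 + C)/(2*C))
(x(3)*(-3))*a = (((1/2)*(-1 + 3)/3)*(-3))*(-45) = (((1/2)*(1/3)*2)*(-3))*(-45) = ((1/3)*(-3))*(-45) = -1*(-45) = 45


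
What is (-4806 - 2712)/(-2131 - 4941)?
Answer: 3759/3536 ≈ 1.0631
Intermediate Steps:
(-4806 - 2712)/(-2131 - 4941) = -7518/(-7072) = -7518*(-1/7072) = 3759/3536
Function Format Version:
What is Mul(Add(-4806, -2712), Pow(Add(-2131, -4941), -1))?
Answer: Rational(3759, 3536) ≈ 1.0631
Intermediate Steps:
Mul(Add(-4806, -2712), Pow(Add(-2131, -4941), -1)) = Mul(-7518, Pow(-7072, -1)) = Mul(-7518, Rational(-1, 7072)) = Rational(3759, 3536)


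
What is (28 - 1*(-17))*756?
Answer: 34020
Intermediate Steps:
(28 - 1*(-17))*756 = (28 + 17)*756 = 45*756 = 34020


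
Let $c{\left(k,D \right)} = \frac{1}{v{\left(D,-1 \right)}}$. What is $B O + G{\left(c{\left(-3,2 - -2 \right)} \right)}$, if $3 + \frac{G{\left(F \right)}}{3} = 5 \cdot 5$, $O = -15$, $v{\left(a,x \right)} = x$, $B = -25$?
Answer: $441$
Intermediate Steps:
$c{\left(k,D \right)} = -1$ ($c{\left(k,D \right)} = \frac{1}{-1} = -1$)
$G{\left(F \right)} = 66$ ($G{\left(F \right)} = -9 + 3 \cdot 5 \cdot 5 = -9 + 3 \cdot 25 = -9 + 75 = 66$)
$B O + G{\left(c{\left(-3,2 - -2 \right)} \right)} = \left(-25\right) \left(-15\right) + 66 = 375 + 66 = 441$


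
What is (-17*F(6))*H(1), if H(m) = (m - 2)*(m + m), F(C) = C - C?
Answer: 0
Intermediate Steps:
F(C) = 0
H(m) = 2*m*(-2 + m) (H(m) = (-2 + m)*(2*m) = 2*m*(-2 + m))
(-17*F(6))*H(1) = (-17*0)*(2*1*(-2 + 1)) = 0*(2*1*(-1)) = 0*(-2) = 0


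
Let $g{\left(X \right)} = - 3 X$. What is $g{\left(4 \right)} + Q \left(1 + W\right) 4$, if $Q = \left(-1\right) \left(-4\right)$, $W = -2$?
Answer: $-28$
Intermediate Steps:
$Q = 4$
$g{\left(4 \right)} + Q \left(1 + W\right) 4 = \left(-3\right) 4 + 4 \left(1 - 2\right) 4 = -12 + 4 \left(\left(-1\right) 4\right) = -12 + 4 \left(-4\right) = -12 - 16 = -28$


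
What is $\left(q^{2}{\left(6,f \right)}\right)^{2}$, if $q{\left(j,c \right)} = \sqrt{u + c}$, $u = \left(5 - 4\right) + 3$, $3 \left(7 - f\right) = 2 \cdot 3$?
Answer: $81$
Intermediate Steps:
$f = 5$ ($f = 7 - \frac{2 \cdot 3}{3} = 7 - 2 = 5$)
$u = 4$ ($u = 1 + 3 = 4$)
$q{\left(j,c \right)} = \sqrt{4 + c}$
$\left(q^{2}{\left(6,f \right)}\right)^{2} = \left(\left(\sqrt{4 + 5}\right)^{2}\right)^{2} = \left(\left(\sqrt{9}\right)^{2}\right)^{2} = \left(3^{2}\right)^{2} = 9^{2} = 81$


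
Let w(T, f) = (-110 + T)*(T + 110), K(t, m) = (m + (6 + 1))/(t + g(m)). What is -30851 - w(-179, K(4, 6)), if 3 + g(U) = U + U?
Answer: -50792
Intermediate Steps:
g(U) = -3 + 2*U (g(U) = -3 + (U + U) = -3 + 2*U)
K(t, m) = (7 + m)/(-3 + t + 2*m) (K(t, m) = (m + (6 + 1))/(t + (-3 + 2*m)) = (m + 7)/(-3 + t + 2*m) = (7 + m)/(-3 + t + 2*m))
w(T, f) = (-110 + T)*(110 + T)
-30851 - w(-179, K(4, 6)) = -30851 - (-12100 + (-179)²) = -30851 - (-12100 + 32041) = -30851 - 1*19941 = -30851 - 19941 = -50792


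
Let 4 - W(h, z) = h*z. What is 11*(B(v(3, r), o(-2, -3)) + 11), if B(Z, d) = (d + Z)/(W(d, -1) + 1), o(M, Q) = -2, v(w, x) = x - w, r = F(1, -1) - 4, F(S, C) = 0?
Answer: 88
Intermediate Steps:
r = -4 (r = 0 - 4 = -4)
W(h, z) = 4 - h*z
B(Z, d) = (Z + d)/(5 + d) (B(Z, d) = (d + Z)/((4 - 1*d*(-1)) + 1) = (Z + d)/((4 + d) + 1) = (Z + d)/(5 + d))
11*(B(v(3, r), o(-2, -3)) + 11) = 11*(((-4 - 1*3) - 2)/(5 - 2) + 11) = 11*(((-4 - 3) - 2)/3 + 11) = 11*((-7 - 2)/3 + 11) = 11*((⅓)*(-9) + 11) = 11*(-3 + 11) = 11*8 = 88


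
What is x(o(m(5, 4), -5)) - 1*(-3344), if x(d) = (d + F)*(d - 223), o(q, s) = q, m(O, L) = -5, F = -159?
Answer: 40736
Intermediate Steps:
x(d) = (-223 + d)*(-159 + d) (x(d) = (d - 159)*(d - 223) = (-159 + d)*(-223 + d) = (-223 + d)*(-159 + d))
x(o(m(5, 4), -5)) - 1*(-3344) = (35457 + (-5)**2 - 382*(-5)) - 1*(-3344) = (35457 + 25 + 1910) + 3344 = 37392 + 3344 = 40736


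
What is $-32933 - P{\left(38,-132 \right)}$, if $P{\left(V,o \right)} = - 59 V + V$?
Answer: $-30729$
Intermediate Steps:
$P{\left(V,o \right)} = - 58 V$
$-32933 - P{\left(38,-132 \right)} = -32933 - \left(-58\right) 38 = -32933 - -2204 = -32933 + 2204 = -30729$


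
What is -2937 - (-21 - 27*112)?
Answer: 108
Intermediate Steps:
-2937 - (-21 - 27*112) = -2937 - (-21 - 3024) = -2937 - 1*(-3045) = -2937 + 3045 = 108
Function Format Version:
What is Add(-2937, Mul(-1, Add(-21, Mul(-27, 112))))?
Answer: 108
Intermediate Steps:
Add(-2937, Mul(-1, Add(-21, Mul(-27, 112)))) = Add(-2937, Mul(-1, Add(-21, -3024))) = Add(-2937, Mul(-1, -3045)) = Add(-2937, 3045) = 108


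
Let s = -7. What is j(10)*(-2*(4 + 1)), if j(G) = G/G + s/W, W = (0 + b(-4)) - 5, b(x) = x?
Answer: -160/9 ≈ -17.778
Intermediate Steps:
W = -9 (W = (0 - 4) - 5 = -4 - 5 = -9)
j(G) = 16/9 (j(G) = G/G - 7/(-9) = 1 - 7*(-⅑) = 1 + 7/9 = 16/9)
j(10)*(-2*(4 + 1)) = 16*(-2*(4 + 1))/9 = 16*(-2*5)/9 = (16/9)*(-10) = -160/9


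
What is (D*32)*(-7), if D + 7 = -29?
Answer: 8064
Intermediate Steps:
D = -36 (D = -7 - 29 = -36)
(D*32)*(-7) = -36*32*(-7) = -1152*(-7) = 8064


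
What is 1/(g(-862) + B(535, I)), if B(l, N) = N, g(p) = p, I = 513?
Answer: -1/349 ≈ -0.0028653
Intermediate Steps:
1/(g(-862) + B(535, I)) = 1/(-862 + 513) = 1/(-349) = -1/349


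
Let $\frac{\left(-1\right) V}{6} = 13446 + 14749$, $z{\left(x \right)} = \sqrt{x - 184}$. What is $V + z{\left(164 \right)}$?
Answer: $-169170 + 2 i \sqrt{5} \approx -1.6917 \cdot 10^{5} + 4.4721 i$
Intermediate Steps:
$z{\left(x \right)} = \sqrt{-184 + x}$ ($z{\left(x \right)} = \sqrt{x - 184} = \sqrt{-184 + x}$)
$V = -169170$ ($V = - 6 \left(13446 + 14749\right) = \left(-6\right) 28195 = -169170$)
$V + z{\left(164 \right)} = -169170 + \sqrt{-184 + 164} = -169170 + \sqrt{-20} = -169170 + 2 i \sqrt{5}$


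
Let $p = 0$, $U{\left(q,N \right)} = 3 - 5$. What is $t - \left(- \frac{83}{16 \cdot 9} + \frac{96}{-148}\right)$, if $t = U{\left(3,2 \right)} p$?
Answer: $\frac{6527}{5328} \approx 1.225$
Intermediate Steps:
$U{\left(q,N \right)} = -2$ ($U{\left(q,N \right)} = 3 - 5 = -2$)
$t = 0$ ($t = \left(-2\right) 0 = 0$)
$t - \left(- \frac{83}{16 \cdot 9} + \frac{96}{-148}\right) = 0 - \left(- \frac{83}{16 \cdot 9} + \frac{96}{-148}\right) = 0 - \left(- \frac{83}{144} + 96 \left(- \frac{1}{148}\right)\right) = 0 - \left(\left(-83\right) \frac{1}{144} - \frac{24}{37}\right) = 0 - \left(- \frac{83}{144} - \frac{24}{37}\right) = 0 - - \frac{6527}{5328} = 0 + \frac{6527}{5328} = \frac{6527}{5328}$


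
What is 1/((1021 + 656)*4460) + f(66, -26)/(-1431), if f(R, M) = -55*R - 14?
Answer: 9085002637/3567683340 ≈ 2.5465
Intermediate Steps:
f(R, M) = -14 - 55*R
1/((1021 + 656)*4460) + f(66, -26)/(-1431) = 1/((1021 + 656)*4460) + (-14 - 55*66)/(-1431) = (1/4460)/1677 + (-14 - 3630)*(-1/1431) = (1/1677)*(1/4460) - 3644*(-1/1431) = 1/7479420 + 3644/1431 = 9085002637/3567683340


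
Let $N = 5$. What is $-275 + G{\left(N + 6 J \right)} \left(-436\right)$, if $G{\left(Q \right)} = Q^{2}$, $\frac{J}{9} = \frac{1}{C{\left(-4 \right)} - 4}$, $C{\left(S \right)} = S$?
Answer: $- \frac{6441}{4} \approx -1610.3$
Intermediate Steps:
$J = - \frac{9}{8}$ ($J = \frac{9}{-4 - 4} = \frac{9}{-8} = 9 \left(- \frac{1}{8}\right) = - \frac{9}{8} \approx -1.125$)
$-275 + G{\left(N + 6 J \right)} \left(-436\right) = -275 + \left(5 + 6 \left(- \frac{9}{8}\right)\right)^{2} \left(-436\right) = -275 + \left(5 - \frac{27}{4}\right)^{2} \left(-436\right) = -275 + \left(- \frac{7}{4}\right)^{2} \left(-436\right) = -275 + \frac{49}{16} \left(-436\right) = -275 - \frac{5341}{4} = - \frac{6441}{4}$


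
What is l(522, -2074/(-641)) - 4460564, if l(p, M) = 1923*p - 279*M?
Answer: -2216360524/641 ≈ -3.4577e+6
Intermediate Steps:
l(p, M) = -279*M + 1923*p
l(522, -2074/(-641)) - 4460564 = (-(-578646)/(-641) + 1923*522) - 4460564 = (-(-578646)*(-1)/641 + 1003806) - 4460564 = (-279*2074/641 + 1003806) - 4460564 = (-578646/641 + 1003806) - 4460564 = 642861000/641 - 4460564 = -2216360524/641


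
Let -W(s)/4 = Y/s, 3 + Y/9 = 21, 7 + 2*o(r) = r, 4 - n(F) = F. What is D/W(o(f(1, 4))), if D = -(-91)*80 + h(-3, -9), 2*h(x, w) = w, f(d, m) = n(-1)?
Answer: 14551/1296 ≈ 11.228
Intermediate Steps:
n(F) = 4 - F
f(d, m) = 5 (f(d, m) = 4 - 1*(-1) = 4 + 1 = 5)
o(r) = -7/2 + r/2
Y = 162 (Y = -27 + 9*21 = -27 + 189 = 162)
h(x, w) = w/2
W(s) = -648/s
D = 14551/2 (D = -(-91)*80 + (½)*(-9) = -91*(-80) - 9/2 = 7280 - 9/2 = 14551/2 ≈ 7275.5)
D/W(o(f(1, 4))) = 14551/(2*((-648/(-7/2 + (½)*5)))) = 14551/(2*((-648/(-7/2 + 5/2)))) = 14551/(2*((-648/(-1)))) = 14551/(2*((-648*(-1)))) = (14551/2)/648 = (14551/2)*(1/648) = 14551/1296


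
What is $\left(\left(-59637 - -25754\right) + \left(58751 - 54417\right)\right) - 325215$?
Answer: $-354764$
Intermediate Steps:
$\left(\left(-59637 - -25754\right) + \left(58751 - 54417\right)\right) - 325215 = \left(\left(-59637 + 25754\right) + 4334\right) - 325215 = \left(-33883 + 4334\right) - 325215 = -29549 - 325215 = -354764$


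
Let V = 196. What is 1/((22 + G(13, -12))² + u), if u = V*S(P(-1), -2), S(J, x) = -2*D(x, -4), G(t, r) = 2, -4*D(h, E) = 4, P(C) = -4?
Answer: 1/968 ≈ 0.0010331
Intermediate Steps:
D(h, E) = -1 (D(h, E) = -¼*4 = -1)
S(J, x) = 2 (S(J, x) = -2*(-1) = 2)
u = 392 (u = 196*2 = 392)
1/((22 + G(13, -12))² + u) = 1/((22 + 2)² + 392) = 1/(24² + 392) = 1/(576 + 392) = 1/968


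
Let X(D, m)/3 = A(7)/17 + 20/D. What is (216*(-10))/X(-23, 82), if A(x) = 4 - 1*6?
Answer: 140760/193 ≈ 729.33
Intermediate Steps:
A(x) = -2 (A(x) = 4 - 6 = -2)
X(D, m) = -6/17 + 60/D (X(D, m) = 3*(-2/17 + 20/D) = -6/17 + 60/D)
(216*(-10))/X(-23, 82) = (216*(-10))/(-6/17 + 60/(-23)) = -2160/(-6/17 + 60*(-1/23)) = -2160/(-6/17 - 60/23) = -2160/(-1158/391) = -2160*(-391/1158) = 140760/193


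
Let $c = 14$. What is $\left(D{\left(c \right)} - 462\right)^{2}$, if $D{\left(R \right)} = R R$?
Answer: $70756$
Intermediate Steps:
$D{\left(R \right)} = R^{2}$
$\left(D{\left(c \right)} - 462\right)^{2} = \left(14^{2} - 462\right)^{2} = \left(196 - 462\right)^{2} = \left(-266\right)^{2} = 70756$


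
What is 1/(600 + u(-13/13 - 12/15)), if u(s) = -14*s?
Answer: 5/3126 ≈ 0.0015995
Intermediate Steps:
1/(600 + u(-13/13 - 12/15)) = 1/(600 - 14*(-13/13 - 12/15)) = 1/(600 - 14*(-13*1/13 - 12*1/15)) = 1/(600 - 14*(-1 - ⅘)) = 1/(600 - 14*(-9/5)) = 1/(600 + 126/5) = 1/(3126/5) = 5/3126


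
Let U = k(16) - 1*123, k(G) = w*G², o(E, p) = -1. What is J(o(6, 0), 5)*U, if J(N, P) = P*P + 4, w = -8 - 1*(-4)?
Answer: -33263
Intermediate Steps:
w = -4 (w = -8 + 4 = -4)
J(N, P) = 4 + P² (J(N, P) = P² + 4 = 4 + P²)
k(G) = -4*G²
U = -1147 (U = -4*16² - 1*123 = -4*256 - 123 = -1024 - 123 = -1147)
J(o(6, 0), 5)*U = (4 + 5²)*(-1147) = (4 + 25)*(-1147) = 29*(-1147) = -33263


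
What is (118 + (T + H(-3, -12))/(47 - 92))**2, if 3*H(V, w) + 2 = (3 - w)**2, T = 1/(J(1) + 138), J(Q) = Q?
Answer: 190666715716/14085009 ≈ 13537.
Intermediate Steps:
T = 1/139 (T = 1/(1 + 138) = 1/139 ≈ 0.0071942)
H(V, w) = -2/3 + (3 - w)**2/3
(118 + (T + H(-3, -12))/(47 - 92))**2 = (118 + (1/139 + (-2/3 + (-3 - 12)**2/3))/(47 - 92))**2 = (118 + (1/139 + (-2/3 + (1/3)*(-15)**2))/(-45))**2 = (118 + (1/139 + (-2/3 + (1/3)*225))*(-1/45))**2 = (118 + (1/139 + (-2/3 + 75))*(-1/45))**2 = (118 + (1/139 + 223/3)*(-1/45))**2 = (118 + (31000/417)*(-1/45))**2 = (118 - 6200/3753)**2 = (436654/3753)**2 = 190666715716/14085009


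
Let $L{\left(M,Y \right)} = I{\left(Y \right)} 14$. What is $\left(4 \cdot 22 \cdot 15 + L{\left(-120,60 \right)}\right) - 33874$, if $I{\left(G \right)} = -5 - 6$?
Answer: $-32708$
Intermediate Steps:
$I{\left(G \right)} = -11$ ($I{\left(G \right)} = -5 - 6 = -11$)
$L{\left(M,Y \right)} = -154$ ($L{\left(M,Y \right)} = \left(-11\right) 14 = -154$)
$\left(4 \cdot 22 \cdot 15 + L{\left(-120,60 \right)}\right) - 33874 = \left(4 \cdot 22 \cdot 15 - 154\right) - 33874 = \left(88 \cdot 15 - 154\right) - 33874 = \left(1320 - 154\right) - 33874 = 1166 - 33874 = -32708$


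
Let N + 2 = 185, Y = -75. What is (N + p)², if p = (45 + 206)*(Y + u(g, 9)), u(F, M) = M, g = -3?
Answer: 268402689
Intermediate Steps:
N = 183 (N = -2 + 185 = 183)
p = -16566 (p = (45 + 206)*(-75 + 9) = 251*(-66) = -16566)
(N + p)² = (183 - 16566)² = (-16383)² = 268402689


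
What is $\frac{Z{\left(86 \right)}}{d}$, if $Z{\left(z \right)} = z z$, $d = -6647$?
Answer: $- \frac{7396}{6647} \approx -1.1127$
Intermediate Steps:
$Z{\left(z \right)} = z^{2}$
$\frac{Z{\left(86 \right)}}{d} = \frac{86^{2}}{-6647} = 7396 \left(- \frac{1}{6647}\right) = - \frac{7396}{6647}$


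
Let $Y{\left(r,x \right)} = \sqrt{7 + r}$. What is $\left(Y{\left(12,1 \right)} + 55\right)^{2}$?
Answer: $\left(55 + \sqrt{19}\right)^{2} \approx 3523.5$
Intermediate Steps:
$\left(Y{\left(12,1 \right)} + 55\right)^{2} = \left(\sqrt{7 + 12} + 55\right)^{2} = \left(\sqrt{19} + 55\right)^{2} = \left(55 + \sqrt{19}\right)^{2}$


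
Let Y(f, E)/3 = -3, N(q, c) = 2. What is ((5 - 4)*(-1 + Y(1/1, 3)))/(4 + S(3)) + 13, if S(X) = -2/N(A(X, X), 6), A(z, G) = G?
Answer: 29/3 ≈ 9.6667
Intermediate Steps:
Y(f, E) = -9 (Y(f, E) = 3*(-3) = -9)
S(X) = -1 (S(X) = -2/2 = -2*½ = -1)
((5 - 4)*(-1 + Y(1/1, 3)))/(4 + S(3)) + 13 = ((5 - 4)*(-1 - 9))/(4 - 1) + 13 = (1*(-10))/3 + 13 = -10*⅓ + 13 = -10/3 + 13 = 29/3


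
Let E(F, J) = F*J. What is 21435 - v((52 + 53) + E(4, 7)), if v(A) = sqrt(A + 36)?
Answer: 21422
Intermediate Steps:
v(A) = sqrt(36 + A)
21435 - v((52 + 53) + E(4, 7)) = 21435 - sqrt(36 + ((52 + 53) + 4*7)) = 21435 - sqrt(36 + (105 + 28)) = 21435 - sqrt(36 + 133) = 21435 - sqrt(169) = 21435 - 1*13 = 21435 - 13 = 21422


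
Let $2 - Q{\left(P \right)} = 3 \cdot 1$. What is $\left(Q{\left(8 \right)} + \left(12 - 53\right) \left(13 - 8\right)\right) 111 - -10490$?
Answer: $-12376$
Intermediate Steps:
$Q{\left(P \right)} = -1$ ($Q{\left(P \right)} = 2 - 3 \cdot 1 = 2 - 3 = -1$)
$\left(Q{\left(8 \right)} + \left(12 - 53\right) \left(13 - 8\right)\right) 111 - -10490 = \left(-1 + \left(12 - 53\right) \left(13 - 8\right)\right) 111 - -10490 = \left(-1 - 205\right) 111 + 10490 = \left(-206\right) 111 + 10490 = -22866 + 10490 = -12376$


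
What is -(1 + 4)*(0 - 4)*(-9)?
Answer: -180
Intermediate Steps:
-(1 + 4)*(0 - 4)*(-9) = -5*(-4)*(-9) = -1*(-20)*(-9) = 20*(-9) = -180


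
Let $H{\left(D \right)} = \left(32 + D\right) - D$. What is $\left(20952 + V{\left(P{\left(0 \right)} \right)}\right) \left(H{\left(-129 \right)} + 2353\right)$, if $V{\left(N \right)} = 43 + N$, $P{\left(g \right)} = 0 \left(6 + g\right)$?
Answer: $50073075$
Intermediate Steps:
$H{\left(D \right)} = 32$
$P{\left(g \right)} = 0$
$\left(20952 + V{\left(P{\left(0 \right)} \right)}\right) \left(H{\left(-129 \right)} + 2353\right) = \left(20952 + \left(43 + 0\right)\right) \left(32 + 2353\right) = \left(20952 + 43\right) 2385 = 20995 \cdot 2385 = 50073075$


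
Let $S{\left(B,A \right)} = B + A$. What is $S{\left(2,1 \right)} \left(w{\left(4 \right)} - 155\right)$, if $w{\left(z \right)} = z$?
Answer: $-453$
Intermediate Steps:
$S{\left(B,A \right)} = A + B$
$S{\left(2,1 \right)} \left(w{\left(4 \right)} - 155\right) = \left(1 + 2\right) \left(4 - 155\right) = 3 \left(-151\right) = -453$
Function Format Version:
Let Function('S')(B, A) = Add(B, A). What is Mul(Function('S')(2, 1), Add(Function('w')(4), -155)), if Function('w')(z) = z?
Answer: -453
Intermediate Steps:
Function('S')(B, A) = Add(A, B)
Mul(Function('S')(2, 1), Add(Function('w')(4), -155)) = Mul(Add(1, 2), Add(4, -155)) = Mul(3, -151) = -453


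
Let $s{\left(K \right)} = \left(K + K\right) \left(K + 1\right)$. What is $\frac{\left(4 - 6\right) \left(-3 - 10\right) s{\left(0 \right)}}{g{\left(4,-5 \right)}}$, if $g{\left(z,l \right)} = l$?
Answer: $0$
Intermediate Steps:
$s{\left(K \right)} = 2 K \left(1 + K\right)$
$\frac{\left(4 - 6\right) \left(-3 - 10\right) s{\left(0 \right)}}{g{\left(4,-5 \right)}} = \frac{\left(4 - 6\right) \left(-3 - 10\right) 2 \cdot 0 \left(1 + 0\right)}{-5} = \left(-2\right) \left(-13\right) 2 \cdot 0 \cdot 1 \left(- \frac{1}{5}\right) = 26 \cdot 0 \left(- \frac{1}{5}\right) = 0 \left(- \frac{1}{5}\right) = 0$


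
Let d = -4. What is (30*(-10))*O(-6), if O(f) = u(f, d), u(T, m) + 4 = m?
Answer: 2400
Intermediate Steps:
u(T, m) = -4 + m
O(f) = -8 (O(f) = -4 - 4 = -8)
(30*(-10))*O(-6) = (30*(-10))*(-8) = -300*(-8) = 2400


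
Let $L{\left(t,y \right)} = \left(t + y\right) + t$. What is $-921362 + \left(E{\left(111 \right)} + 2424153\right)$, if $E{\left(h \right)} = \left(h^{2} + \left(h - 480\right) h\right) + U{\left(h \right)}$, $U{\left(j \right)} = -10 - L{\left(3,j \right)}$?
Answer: $1474026$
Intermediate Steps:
$L{\left(t,y \right)} = y + 2 t$
$U{\left(j \right)} = -16 - j$ ($U{\left(j \right)} = -10 - \left(j + 2 \cdot 3\right) = -10 - \left(j + 6\right) = -10 - \left(6 + j\right) = -16 - j$)
$E{\left(h \right)} = -16 + h^{2} - h + h \left(-480 + h\right)$ ($E{\left(h \right)} = \left(h^{2} + \left(h - 480\right) h\right) - \left(16 + h\right) = \left(h^{2} + \left(-480 + h\right) h\right) - \left(16 + h\right) = \left(h^{2} + h \left(-480 + h\right)\right) - \left(16 + h\right) = -16 + h^{2} - h + h \left(-480 + h\right)$)
$-921362 + \left(E{\left(111 \right)} + 2424153\right) = -921362 + \left(\left(-16 - 53391 + 2 \cdot 111^{2}\right) + 2424153\right) = -921362 + \left(\left(-16 - 53391 + 2 \cdot 12321\right) + 2424153\right) = -921362 + \left(\left(-16 - 53391 + 24642\right) + 2424153\right) = -921362 + \left(-28765 + 2424153\right) = -921362 + 2395388 = 1474026$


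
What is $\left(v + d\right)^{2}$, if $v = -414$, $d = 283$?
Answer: $17161$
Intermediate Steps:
$\left(v + d\right)^{2} = \left(-414 + 283\right)^{2} = \left(-131\right)^{2} = 17161$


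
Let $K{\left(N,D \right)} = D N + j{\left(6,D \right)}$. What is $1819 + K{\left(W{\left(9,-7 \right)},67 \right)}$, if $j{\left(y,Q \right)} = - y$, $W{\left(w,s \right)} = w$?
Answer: $2416$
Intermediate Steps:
$K{\left(N,D \right)} = -6 + D N$ ($K{\left(N,D \right)} = D N - 6 = -6 + D N$)
$1819 + K{\left(W{\left(9,-7 \right)},67 \right)} = 1819 + \left(-6 + 67 \cdot 9\right) = 1819 + \left(-6 + 603\right) = 1819 + 597 = 2416$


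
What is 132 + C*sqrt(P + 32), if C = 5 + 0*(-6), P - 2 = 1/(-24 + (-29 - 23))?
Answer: 132 + 15*sqrt(5453)/38 ≈ 161.15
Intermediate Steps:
P = 151/76 (P = 2 + 1/(-24 + (-29 - 23)) = 2 + 1/(-24 - 52) = 2 + 1/(-76) = 2 - 1/76 = 151/76 ≈ 1.9868)
C = 5 (C = 5 + 0 = 5)
132 + C*sqrt(P + 32) = 132 + 5*sqrt(151/76 + 32) = 132 + 5*sqrt(2583/76) = 132 + 5*(3*sqrt(5453)/38) = 132 + 15*sqrt(5453)/38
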